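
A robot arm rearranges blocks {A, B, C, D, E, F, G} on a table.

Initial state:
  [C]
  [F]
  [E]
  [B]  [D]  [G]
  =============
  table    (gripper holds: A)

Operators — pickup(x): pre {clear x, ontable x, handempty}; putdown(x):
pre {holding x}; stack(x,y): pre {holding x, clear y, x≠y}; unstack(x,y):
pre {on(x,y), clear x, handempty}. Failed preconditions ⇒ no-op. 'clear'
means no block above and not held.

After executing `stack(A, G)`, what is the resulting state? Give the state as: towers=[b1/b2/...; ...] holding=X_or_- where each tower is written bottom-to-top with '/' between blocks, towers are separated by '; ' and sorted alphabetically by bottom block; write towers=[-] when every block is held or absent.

towers=[B/E/F/C; D; G/A] holding=-

before: towers=[B/E/F/C; D; G] holding=A
pre[stack(A, G)]: holding(A) ✓, clear(G) ✓, A≠G ✓
all met → apply stack(A, G)
after:  towers=[B/E/F/C; D; G/A] holding=-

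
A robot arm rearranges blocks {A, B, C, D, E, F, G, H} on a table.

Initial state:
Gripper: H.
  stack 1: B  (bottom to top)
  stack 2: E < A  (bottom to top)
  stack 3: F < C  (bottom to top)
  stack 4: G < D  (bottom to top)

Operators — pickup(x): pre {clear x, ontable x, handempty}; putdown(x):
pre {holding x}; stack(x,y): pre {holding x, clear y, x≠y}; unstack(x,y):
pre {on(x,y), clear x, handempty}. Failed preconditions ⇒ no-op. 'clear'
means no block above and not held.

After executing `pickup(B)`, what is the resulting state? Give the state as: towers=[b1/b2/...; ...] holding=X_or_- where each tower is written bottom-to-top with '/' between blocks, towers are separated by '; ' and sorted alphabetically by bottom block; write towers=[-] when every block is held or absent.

towers=[B; E/A; F/C; G/D] holding=H

before: towers=[B; E/A; F/C; G/D] holding=H
pre[pickup(B)]: clear(B) yes, ontable(B) yes, handempty no
handempty unmet → pickup(B) is a no-op
after:  towers=[B; E/A; F/C; G/D] holding=H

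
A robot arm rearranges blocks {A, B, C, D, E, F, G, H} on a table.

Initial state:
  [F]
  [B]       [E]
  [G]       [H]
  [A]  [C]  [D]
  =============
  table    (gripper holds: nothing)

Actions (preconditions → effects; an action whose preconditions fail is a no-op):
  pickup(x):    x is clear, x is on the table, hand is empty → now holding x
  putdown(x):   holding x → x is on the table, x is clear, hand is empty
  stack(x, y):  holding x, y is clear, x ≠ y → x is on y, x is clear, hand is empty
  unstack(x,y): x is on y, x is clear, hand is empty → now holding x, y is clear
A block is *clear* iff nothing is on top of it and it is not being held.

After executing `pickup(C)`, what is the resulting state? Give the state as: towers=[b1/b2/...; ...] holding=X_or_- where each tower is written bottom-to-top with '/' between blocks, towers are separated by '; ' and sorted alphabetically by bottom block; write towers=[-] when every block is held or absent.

before: towers=[A/G/B/F; C; D/H/E] holding=-
pre[pickup(C)]: clear(C) ok, ontable(C) ok, handempty ok
all met → apply pickup(C)
after:  towers=[A/G/B/F; D/H/E] holding=C

towers=[A/G/B/F; D/H/E] holding=C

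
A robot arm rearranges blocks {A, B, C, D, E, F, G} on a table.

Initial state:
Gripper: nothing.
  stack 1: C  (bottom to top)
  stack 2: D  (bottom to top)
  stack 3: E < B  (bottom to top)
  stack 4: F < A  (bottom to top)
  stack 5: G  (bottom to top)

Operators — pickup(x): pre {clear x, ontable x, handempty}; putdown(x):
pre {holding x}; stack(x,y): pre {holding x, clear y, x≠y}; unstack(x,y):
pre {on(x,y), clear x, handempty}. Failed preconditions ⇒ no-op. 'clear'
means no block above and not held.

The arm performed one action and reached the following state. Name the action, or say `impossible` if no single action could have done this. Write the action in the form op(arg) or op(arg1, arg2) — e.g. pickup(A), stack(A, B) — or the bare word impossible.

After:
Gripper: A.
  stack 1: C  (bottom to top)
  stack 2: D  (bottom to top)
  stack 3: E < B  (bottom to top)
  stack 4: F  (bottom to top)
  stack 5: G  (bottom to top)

unstack(A, F)

target: towers=[C; D; E/B; F; G] holding=A
     unstack(B, E) → towers=[C; D; E; F/A; G] holding=B
         pickup(G) → towers=[C; D; E/B; F/A] holding=G
         pickup(D) → towers=[C; E/B; F/A; G] holding=D
     unstack(A, F) → towers=[C; D; E/B; F; G] holding=A  ← match
         pickup(C) → towers=[D; E/B; F/A; G] holding=C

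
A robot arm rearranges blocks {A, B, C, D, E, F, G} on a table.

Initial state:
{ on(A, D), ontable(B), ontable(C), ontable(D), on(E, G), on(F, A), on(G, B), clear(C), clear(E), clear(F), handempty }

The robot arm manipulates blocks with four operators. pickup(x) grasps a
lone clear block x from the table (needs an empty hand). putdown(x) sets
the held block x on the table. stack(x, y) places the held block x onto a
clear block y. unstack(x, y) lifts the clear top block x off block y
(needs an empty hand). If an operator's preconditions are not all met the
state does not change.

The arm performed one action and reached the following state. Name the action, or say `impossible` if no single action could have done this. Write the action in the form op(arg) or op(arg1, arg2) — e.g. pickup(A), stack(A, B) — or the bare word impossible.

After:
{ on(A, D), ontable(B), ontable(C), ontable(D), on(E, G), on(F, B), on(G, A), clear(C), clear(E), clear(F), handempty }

impossible

target: towers=[B/F; C; D/A/G/E] holding=-
     unstack(F, A) → towers=[B/G/E; C; D/A] holding=F
     unstack(E, G) → towers=[B/G; C; D/A/F] holding=E
         pickup(C) → towers=[B/G/E; D/A/F] holding=C
none of the 3 applicable actions match → impossible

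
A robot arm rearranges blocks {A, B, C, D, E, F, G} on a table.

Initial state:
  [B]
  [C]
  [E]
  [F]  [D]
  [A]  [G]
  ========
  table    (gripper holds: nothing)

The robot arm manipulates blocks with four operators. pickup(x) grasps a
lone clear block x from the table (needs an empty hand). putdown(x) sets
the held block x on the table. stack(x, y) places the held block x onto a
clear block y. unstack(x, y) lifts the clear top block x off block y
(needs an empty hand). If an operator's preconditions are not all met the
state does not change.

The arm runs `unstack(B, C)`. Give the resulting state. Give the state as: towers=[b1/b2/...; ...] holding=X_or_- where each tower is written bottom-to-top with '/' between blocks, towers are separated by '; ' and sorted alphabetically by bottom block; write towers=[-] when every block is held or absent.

before: towers=[A/F/E/C/B; G/D] holding=-
pre[unstack(B, C)]: on(B,C) ok, clear(B) ok, handempty ok
all met → apply unstack(B, C)
after:  towers=[A/F/E/C; G/D] holding=B

towers=[A/F/E/C; G/D] holding=B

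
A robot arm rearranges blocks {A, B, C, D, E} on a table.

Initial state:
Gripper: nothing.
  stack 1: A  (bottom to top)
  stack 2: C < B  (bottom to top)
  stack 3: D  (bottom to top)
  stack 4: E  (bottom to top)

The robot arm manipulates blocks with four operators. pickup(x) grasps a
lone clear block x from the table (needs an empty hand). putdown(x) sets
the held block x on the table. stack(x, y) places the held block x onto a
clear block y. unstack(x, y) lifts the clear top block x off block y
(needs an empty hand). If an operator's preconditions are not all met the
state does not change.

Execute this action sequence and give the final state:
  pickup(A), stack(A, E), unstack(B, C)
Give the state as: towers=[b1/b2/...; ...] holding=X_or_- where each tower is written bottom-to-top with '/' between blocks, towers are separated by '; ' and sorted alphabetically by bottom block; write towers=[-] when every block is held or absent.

towers=[C; D; E/A] holding=B

step 1 (pickup(A)): towers=[C/B; D; E] holding=A
step 2 (stack(A, E)): towers=[C/B; D; E/A] holding=-
step 3 (unstack(B, C)): towers=[C; D; E/A] holding=B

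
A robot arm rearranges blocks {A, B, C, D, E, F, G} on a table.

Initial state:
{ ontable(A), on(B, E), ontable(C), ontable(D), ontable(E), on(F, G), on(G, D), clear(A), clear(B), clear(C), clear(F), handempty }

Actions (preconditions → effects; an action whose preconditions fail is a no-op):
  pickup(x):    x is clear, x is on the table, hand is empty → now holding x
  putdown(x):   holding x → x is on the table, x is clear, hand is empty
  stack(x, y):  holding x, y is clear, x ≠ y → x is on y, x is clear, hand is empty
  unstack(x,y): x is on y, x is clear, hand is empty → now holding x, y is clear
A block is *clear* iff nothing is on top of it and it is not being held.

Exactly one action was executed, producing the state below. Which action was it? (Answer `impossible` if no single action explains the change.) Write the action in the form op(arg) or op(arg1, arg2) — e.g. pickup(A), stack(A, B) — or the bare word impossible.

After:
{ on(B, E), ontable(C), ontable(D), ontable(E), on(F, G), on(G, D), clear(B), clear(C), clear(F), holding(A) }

pickup(A)

target: towers=[C; D/G/F; E/B] holding=A
     unstack(B, E) → towers=[A; C; D/G/F; E] holding=B
     unstack(F, G) → towers=[A; C; D/G; E/B] holding=F
         pickup(A) → towers=[C; D/G/F; E/B] holding=A  ← match
         pickup(C) → towers=[A; D/G/F; E/B] holding=C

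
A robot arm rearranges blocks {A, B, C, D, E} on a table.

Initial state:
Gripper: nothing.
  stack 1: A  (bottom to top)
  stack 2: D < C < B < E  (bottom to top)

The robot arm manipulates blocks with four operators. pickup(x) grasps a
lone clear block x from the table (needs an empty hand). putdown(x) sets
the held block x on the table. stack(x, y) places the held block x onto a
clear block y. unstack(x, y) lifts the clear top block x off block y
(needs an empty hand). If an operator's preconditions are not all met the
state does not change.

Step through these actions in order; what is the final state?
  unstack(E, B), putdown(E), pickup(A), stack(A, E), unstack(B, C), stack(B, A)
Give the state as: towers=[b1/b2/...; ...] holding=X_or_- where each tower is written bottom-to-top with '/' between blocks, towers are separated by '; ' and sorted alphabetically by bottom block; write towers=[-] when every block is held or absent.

towers=[D/C; E/A/B] holding=-

step 1 (unstack(E, B)): towers=[A; D/C/B] holding=E
step 2 (putdown(E)): towers=[A; D/C/B; E] holding=-
step 3 (pickup(A)): towers=[D/C/B; E] holding=A
step 4 (stack(A, E)): towers=[D/C/B; E/A] holding=-
step 5 (unstack(B, C)): towers=[D/C; E/A] holding=B
step 6 (stack(B, A)): towers=[D/C; E/A/B] holding=-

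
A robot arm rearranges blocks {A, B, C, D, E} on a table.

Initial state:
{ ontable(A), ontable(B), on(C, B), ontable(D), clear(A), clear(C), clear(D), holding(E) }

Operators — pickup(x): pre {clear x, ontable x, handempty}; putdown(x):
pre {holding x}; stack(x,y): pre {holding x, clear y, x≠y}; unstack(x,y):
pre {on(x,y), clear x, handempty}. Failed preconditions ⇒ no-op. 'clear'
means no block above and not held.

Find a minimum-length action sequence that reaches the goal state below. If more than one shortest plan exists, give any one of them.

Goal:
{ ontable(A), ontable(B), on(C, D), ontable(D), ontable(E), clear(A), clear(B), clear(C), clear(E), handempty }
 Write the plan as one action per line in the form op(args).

putdown(E)
unstack(C, B)
stack(C, D)

step 1 (putdown(E)): towers=[A; B/C; D; E] holding=-
step 2 (unstack(C, B)): towers=[A; B; D; E] holding=C
step 3 (stack(C, D)): towers=[A; B; D/C; E] holding=-
goal check: towers=[A; B; D/C; E] holding=- — reached (length 3, optimal by BFS)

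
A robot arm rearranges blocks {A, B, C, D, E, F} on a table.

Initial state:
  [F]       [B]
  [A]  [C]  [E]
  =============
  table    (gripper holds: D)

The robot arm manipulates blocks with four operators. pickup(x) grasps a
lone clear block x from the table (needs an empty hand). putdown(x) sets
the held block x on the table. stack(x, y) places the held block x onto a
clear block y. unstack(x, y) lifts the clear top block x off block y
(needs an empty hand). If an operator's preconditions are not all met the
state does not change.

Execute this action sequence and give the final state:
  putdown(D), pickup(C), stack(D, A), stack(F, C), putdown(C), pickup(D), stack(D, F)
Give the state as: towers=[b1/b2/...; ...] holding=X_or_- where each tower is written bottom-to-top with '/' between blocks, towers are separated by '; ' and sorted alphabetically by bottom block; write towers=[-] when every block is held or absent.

step 1 (putdown(D)): towers=[A/F; C; D; E/B] holding=-
step 2 (pickup(C)): towers=[A/F; D; E/B] holding=C
step 3 (stack(D, A)) [no-op]: towers=[A/F; D; E/B] holding=C
step 4 (stack(F, C)) [no-op]: towers=[A/F; D; E/B] holding=C
step 5 (putdown(C)): towers=[A/F; C; D; E/B] holding=-
step 6 (pickup(D)): towers=[A/F; C; E/B] holding=D
step 7 (stack(D, F)): towers=[A/F/D; C; E/B] holding=-

towers=[A/F/D; C; E/B] holding=-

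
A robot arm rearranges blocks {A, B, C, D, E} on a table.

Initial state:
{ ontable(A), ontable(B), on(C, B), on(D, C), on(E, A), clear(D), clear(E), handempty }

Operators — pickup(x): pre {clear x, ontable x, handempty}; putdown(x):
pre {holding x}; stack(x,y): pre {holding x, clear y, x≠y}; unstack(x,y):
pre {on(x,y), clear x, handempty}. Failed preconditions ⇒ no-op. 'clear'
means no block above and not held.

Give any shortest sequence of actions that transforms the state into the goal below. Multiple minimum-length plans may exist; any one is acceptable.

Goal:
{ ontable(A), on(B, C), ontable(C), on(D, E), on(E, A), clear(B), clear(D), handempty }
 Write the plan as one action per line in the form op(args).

unstack(D, C)
stack(D, E)
unstack(C, B)
putdown(C)
pickup(B)
stack(B, C)

step 1 (unstack(D, C)): towers=[A/E; B/C] holding=D
step 2 (stack(D, E)): towers=[A/E/D; B/C] holding=-
step 3 (unstack(C, B)): towers=[A/E/D; B] holding=C
step 4 (putdown(C)): towers=[A/E/D; B; C] holding=-
step 5 (pickup(B)): towers=[A/E/D; C] holding=B
step 6 (stack(B, C)): towers=[A/E/D; C/B] holding=-
goal check: towers=[A/E/D; C/B] holding=- — reached (length 6, optimal by BFS)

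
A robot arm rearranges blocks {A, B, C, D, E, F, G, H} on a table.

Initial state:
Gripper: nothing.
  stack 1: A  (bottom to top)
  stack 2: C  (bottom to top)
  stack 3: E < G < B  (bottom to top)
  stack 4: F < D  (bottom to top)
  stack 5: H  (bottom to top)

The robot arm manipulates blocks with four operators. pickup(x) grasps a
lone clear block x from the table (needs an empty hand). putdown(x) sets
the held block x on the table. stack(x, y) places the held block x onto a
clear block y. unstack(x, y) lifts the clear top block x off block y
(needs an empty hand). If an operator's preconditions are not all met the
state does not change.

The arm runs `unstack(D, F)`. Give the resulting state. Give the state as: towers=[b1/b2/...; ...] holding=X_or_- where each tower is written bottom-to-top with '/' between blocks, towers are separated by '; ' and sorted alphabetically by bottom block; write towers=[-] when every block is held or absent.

before: towers=[A; C; E/G/B; F/D; H] holding=-
pre[unstack(D, F)]: on(D,F) ok, clear(D) ok, handempty ok
all met → apply unstack(D, F)
after:  towers=[A; C; E/G/B; F; H] holding=D

towers=[A; C; E/G/B; F; H] holding=D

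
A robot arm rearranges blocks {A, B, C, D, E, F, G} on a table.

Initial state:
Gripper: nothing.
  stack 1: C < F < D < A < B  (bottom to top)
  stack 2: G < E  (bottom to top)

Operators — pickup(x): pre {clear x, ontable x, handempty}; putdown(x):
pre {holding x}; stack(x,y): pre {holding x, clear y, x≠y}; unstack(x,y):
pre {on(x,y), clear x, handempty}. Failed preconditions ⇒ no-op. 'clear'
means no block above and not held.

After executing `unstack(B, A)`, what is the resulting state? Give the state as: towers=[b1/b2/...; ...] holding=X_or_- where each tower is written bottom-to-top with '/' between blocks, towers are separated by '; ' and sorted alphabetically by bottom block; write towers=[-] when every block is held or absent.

before: towers=[C/F/D/A/B; G/E] holding=-
pre[unstack(B, A)]: on(B,A) yes, clear(B) yes, handempty yes
all met → apply unstack(B, A)
after:  towers=[C/F/D/A; G/E] holding=B

towers=[C/F/D/A; G/E] holding=B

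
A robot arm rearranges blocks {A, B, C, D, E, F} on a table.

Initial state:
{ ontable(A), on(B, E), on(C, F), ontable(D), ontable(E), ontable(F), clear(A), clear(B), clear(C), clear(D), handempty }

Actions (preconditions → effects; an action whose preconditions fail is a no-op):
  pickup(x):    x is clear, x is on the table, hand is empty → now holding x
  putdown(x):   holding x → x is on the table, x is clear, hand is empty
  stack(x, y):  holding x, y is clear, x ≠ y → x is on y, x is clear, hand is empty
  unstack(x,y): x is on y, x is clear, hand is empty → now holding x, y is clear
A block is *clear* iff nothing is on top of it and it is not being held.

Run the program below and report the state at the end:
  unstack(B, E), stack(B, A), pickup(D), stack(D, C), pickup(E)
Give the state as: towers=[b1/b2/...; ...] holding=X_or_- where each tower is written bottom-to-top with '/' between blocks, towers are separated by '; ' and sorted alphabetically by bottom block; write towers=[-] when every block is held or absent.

towers=[A/B; F/C/D] holding=E

step 1 (unstack(B, E)): towers=[A; D; E; F/C] holding=B
step 2 (stack(B, A)): towers=[A/B; D; E; F/C] holding=-
step 3 (pickup(D)): towers=[A/B; E; F/C] holding=D
step 4 (stack(D, C)): towers=[A/B; E; F/C/D] holding=-
step 5 (pickup(E)): towers=[A/B; F/C/D] holding=E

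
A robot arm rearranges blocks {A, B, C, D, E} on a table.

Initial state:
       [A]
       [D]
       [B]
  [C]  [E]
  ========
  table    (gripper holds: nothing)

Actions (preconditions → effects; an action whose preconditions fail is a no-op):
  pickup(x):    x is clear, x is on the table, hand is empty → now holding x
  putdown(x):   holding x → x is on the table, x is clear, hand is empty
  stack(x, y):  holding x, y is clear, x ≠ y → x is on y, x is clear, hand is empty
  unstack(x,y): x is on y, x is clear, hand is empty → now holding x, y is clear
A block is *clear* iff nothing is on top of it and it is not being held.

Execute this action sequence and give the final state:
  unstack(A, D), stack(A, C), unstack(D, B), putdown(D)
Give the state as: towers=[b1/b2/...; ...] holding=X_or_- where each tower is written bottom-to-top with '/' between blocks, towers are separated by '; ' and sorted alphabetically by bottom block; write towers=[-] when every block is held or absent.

towers=[C/A; D; E/B] holding=-

step 1 (unstack(A, D)): towers=[C; E/B/D] holding=A
step 2 (stack(A, C)): towers=[C/A; E/B/D] holding=-
step 3 (unstack(D, B)): towers=[C/A; E/B] holding=D
step 4 (putdown(D)): towers=[C/A; D; E/B] holding=-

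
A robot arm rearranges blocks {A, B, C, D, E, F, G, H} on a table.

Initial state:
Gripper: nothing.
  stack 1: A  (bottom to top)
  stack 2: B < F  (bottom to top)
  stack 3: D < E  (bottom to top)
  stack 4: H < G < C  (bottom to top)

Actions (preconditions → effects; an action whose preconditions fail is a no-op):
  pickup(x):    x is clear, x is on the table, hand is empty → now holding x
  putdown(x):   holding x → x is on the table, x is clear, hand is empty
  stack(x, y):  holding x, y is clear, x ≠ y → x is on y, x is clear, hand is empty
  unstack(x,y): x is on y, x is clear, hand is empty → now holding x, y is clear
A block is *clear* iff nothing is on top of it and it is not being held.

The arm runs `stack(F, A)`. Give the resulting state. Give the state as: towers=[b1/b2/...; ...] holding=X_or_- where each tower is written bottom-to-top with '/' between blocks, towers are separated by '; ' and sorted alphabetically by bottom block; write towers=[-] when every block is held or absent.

before: towers=[A; B/F; D/E; H/G/C] holding=-
pre[stack(F, A)]: holding(F) fail, clear(A) ok, F≠A ok
holding(F) unmet → stack(F, A) is a no-op
after:  towers=[A; B/F; D/E; H/G/C] holding=-

towers=[A; B/F; D/E; H/G/C] holding=-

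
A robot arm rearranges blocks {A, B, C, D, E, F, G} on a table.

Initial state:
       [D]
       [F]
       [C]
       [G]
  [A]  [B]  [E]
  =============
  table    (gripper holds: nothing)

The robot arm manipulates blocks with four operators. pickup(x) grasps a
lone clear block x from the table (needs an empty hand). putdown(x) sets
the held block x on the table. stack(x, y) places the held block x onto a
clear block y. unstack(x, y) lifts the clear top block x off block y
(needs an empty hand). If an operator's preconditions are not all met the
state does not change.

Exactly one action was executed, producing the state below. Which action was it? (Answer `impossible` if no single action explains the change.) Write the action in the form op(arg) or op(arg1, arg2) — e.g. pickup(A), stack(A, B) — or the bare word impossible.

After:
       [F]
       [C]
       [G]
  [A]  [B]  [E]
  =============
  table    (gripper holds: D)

unstack(D, F)

target: towers=[A; B/G/C/F; E] holding=D
     unstack(D, F) → towers=[A; B/G/C/F; E] holding=D  ← match
         pickup(A) → towers=[B/G/C/F/D; E] holding=A
         pickup(E) → towers=[A; B/G/C/F/D] holding=E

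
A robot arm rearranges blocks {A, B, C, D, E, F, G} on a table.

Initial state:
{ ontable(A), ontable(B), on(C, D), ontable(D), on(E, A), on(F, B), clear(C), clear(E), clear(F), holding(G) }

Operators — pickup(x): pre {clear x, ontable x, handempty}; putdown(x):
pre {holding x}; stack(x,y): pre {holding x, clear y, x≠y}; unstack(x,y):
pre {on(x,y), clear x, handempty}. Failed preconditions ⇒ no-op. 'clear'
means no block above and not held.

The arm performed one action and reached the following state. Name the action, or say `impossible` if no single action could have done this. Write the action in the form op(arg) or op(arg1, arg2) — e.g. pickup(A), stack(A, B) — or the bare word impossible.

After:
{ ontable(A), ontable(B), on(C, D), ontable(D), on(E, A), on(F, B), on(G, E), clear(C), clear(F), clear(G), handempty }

stack(G, E)

target: towers=[A/E/G; B/F; D/C] holding=-
        putdown(G) → towers=[A/E; B/F; D/C; G] holding=-
       stack(G, F) → towers=[A/E; B/F/G; D/C] holding=-
       stack(G, E) → towers=[A/E/G; B/F; D/C] holding=-  ← match
       stack(G, C) → towers=[A/E; B/F; D/C/G] holding=-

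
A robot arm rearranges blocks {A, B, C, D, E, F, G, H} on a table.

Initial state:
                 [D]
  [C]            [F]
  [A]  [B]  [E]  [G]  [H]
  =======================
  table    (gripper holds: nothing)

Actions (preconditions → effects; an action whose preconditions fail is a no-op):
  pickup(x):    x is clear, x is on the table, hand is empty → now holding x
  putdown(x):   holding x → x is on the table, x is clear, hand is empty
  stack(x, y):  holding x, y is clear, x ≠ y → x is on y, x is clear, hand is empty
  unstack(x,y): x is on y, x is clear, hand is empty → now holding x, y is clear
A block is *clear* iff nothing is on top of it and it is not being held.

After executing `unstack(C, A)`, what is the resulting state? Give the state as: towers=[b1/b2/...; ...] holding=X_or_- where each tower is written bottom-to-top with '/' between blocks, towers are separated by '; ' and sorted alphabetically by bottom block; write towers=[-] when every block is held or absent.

towers=[A; B; E; G/F/D; H] holding=C

before: towers=[A/C; B; E; G/F/D; H] holding=-
pre[unstack(C, A)]: on(C,A) yes, clear(C) yes, handempty yes
all met → apply unstack(C, A)
after:  towers=[A; B; E; G/F/D; H] holding=C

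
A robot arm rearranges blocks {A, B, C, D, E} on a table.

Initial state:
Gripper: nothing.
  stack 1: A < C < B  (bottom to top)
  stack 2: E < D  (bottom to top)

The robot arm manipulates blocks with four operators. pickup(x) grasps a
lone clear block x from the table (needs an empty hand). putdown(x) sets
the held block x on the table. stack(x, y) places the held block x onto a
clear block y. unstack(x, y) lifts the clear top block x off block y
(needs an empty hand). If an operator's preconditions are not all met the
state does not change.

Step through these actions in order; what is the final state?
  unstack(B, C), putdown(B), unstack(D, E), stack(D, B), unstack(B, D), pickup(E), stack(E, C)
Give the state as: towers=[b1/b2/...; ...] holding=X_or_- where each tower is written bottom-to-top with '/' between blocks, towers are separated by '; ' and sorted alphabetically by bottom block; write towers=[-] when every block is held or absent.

towers=[A/C/E; B/D] holding=-

step 1 (unstack(B, C)): towers=[A/C; E/D] holding=B
step 2 (putdown(B)): towers=[A/C; B; E/D] holding=-
step 3 (unstack(D, E)): towers=[A/C; B; E] holding=D
step 4 (stack(D, B)): towers=[A/C; B/D; E] holding=-
step 5 (unstack(B, D)) [no-op]: towers=[A/C; B/D; E] holding=-
step 6 (pickup(E)): towers=[A/C; B/D] holding=E
step 7 (stack(E, C)): towers=[A/C/E; B/D] holding=-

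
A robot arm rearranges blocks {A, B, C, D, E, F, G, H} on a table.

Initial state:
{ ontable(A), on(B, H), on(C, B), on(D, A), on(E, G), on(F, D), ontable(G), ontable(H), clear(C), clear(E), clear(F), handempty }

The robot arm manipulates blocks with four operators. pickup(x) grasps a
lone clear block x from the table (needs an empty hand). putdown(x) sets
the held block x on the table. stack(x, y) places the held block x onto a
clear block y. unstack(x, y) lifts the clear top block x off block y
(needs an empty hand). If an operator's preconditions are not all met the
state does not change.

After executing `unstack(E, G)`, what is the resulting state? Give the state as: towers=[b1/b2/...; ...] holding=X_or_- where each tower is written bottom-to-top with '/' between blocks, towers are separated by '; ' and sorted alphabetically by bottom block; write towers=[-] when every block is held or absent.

before: towers=[A/D/F; G/E; H/B/C] holding=-
pre[unstack(E, G)]: on(E,G) ✓, clear(E) ✓, handempty ✓
all met → apply unstack(E, G)
after:  towers=[A/D/F; G; H/B/C] holding=E

towers=[A/D/F; G; H/B/C] holding=E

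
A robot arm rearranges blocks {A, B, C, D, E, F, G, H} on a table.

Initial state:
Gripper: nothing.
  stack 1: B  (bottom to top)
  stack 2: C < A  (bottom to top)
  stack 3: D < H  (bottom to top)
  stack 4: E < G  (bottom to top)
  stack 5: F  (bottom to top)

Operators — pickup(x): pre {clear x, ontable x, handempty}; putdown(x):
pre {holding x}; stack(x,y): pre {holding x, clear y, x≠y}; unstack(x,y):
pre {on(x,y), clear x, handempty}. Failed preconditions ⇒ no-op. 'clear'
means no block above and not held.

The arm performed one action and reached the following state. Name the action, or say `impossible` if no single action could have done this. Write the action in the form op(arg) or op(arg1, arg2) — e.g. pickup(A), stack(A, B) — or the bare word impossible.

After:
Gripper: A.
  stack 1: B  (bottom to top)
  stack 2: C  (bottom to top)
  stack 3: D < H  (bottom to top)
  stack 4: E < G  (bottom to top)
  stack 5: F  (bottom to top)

target: towers=[B; C; D/H; E/G; F] holding=A
     unstack(G, E) → towers=[B; C/A; D/H; E; F] holding=G
     unstack(A, C) → towers=[B; C; D/H; E/G; F] holding=A  ← match
     unstack(H, D) → towers=[B; C/A; D; E/G; F] holding=H
         pickup(B) → towers=[C/A; D/H; E/G; F] holding=B
         pickup(F) → towers=[B; C/A; D/H; E/G] holding=F

unstack(A, C)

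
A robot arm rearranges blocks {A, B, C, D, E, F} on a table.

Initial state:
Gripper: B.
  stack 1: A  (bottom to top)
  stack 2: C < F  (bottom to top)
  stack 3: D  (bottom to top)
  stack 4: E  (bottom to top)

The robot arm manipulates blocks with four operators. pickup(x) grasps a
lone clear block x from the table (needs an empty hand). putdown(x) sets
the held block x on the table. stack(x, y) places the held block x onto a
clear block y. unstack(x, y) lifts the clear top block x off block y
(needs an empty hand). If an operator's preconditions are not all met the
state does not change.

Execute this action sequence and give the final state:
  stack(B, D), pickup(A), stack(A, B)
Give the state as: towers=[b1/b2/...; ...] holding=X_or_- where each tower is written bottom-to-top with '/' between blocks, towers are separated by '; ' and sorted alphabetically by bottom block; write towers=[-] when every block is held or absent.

towers=[C/F; D/B/A; E] holding=-

step 1 (stack(B, D)): towers=[A; C/F; D/B; E] holding=-
step 2 (pickup(A)): towers=[C/F; D/B; E] holding=A
step 3 (stack(A, B)): towers=[C/F; D/B/A; E] holding=-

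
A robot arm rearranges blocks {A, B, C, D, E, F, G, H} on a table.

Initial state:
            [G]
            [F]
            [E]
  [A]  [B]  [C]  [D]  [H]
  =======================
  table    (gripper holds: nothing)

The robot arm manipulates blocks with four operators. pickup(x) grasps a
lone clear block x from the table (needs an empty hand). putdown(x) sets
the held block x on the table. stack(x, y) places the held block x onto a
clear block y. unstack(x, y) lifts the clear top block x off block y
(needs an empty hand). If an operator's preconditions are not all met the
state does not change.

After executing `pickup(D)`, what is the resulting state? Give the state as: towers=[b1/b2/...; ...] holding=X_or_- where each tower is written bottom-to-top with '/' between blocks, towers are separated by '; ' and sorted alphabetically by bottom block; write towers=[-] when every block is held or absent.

before: towers=[A; B; C/E/F/G; D; H] holding=-
pre[pickup(D)]: clear(D) yes, ontable(D) yes, handempty yes
all met → apply pickup(D)
after:  towers=[A; B; C/E/F/G; H] holding=D

towers=[A; B; C/E/F/G; H] holding=D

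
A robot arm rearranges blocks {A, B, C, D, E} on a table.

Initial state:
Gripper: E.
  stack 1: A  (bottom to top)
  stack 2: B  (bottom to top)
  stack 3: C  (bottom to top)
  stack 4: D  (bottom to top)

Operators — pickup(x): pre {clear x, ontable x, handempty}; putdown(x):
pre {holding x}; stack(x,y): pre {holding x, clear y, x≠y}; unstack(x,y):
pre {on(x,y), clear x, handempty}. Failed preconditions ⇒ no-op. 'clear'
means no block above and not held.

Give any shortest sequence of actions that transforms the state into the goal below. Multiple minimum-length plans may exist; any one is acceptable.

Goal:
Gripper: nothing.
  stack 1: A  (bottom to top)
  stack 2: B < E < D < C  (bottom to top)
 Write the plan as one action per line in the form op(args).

stack(E, B)
pickup(D)
stack(D, E)
pickup(C)
stack(C, D)

step 1 (stack(E, B)): towers=[A; B/E; C; D] holding=-
step 2 (pickup(D)): towers=[A; B/E; C] holding=D
step 3 (stack(D, E)): towers=[A; B/E/D; C] holding=-
step 4 (pickup(C)): towers=[A; B/E/D] holding=C
step 5 (stack(C, D)): towers=[A; B/E/D/C] holding=-
goal check: towers=[A; B/E/D/C] holding=- — reached (length 5, optimal by BFS)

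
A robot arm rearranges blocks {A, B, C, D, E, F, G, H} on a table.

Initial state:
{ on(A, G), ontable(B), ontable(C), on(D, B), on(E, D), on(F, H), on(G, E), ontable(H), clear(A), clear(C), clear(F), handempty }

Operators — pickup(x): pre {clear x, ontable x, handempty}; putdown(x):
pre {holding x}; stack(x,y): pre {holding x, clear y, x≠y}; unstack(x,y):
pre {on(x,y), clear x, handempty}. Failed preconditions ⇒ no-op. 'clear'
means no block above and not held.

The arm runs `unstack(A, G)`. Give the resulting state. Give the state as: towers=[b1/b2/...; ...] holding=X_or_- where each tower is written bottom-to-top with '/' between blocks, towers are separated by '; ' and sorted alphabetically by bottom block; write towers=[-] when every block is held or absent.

before: towers=[B/D/E/G/A; C; H/F] holding=-
pre[unstack(A, G)]: on(A,G) yes, clear(A) yes, handempty yes
all met → apply unstack(A, G)
after:  towers=[B/D/E/G; C; H/F] holding=A

towers=[B/D/E/G; C; H/F] holding=A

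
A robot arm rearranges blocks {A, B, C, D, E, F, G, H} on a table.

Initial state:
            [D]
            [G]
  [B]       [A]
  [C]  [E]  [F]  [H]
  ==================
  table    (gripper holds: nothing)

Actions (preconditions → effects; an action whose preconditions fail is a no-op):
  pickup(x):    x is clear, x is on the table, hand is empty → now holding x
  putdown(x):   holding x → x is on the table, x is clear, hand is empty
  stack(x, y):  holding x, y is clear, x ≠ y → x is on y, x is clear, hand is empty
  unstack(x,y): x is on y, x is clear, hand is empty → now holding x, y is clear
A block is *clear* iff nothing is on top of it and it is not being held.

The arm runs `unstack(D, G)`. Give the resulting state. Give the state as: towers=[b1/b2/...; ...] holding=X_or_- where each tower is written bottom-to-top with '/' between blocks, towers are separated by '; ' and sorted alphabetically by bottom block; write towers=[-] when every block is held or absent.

towers=[C/B; E; F/A/G; H] holding=D

before: towers=[C/B; E; F/A/G/D; H] holding=-
pre[unstack(D, G)]: on(D,G) yes, clear(D) yes, handempty yes
all met → apply unstack(D, G)
after:  towers=[C/B; E; F/A/G; H] holding=D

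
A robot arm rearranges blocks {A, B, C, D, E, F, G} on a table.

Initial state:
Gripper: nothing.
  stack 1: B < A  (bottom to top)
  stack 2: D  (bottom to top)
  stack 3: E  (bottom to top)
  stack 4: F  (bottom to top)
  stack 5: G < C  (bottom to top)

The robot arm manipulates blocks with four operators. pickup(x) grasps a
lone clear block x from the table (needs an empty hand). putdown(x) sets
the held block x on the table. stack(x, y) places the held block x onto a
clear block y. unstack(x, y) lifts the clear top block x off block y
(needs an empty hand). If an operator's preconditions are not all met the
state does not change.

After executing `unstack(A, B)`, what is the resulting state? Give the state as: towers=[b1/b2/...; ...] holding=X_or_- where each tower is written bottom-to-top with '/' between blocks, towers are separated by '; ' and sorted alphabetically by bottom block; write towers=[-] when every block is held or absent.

towers=[B; D; E; F; G/C] holding=A

before: towers=[B/A; D; E; F; G/C] holding=-
pre[unstack(A, B)]: on(A,B) ok, clear(A) ok, handempty ok
all met → apply unstack(A, B)
after:  towers=[B; D; E; F; G/C] holding=A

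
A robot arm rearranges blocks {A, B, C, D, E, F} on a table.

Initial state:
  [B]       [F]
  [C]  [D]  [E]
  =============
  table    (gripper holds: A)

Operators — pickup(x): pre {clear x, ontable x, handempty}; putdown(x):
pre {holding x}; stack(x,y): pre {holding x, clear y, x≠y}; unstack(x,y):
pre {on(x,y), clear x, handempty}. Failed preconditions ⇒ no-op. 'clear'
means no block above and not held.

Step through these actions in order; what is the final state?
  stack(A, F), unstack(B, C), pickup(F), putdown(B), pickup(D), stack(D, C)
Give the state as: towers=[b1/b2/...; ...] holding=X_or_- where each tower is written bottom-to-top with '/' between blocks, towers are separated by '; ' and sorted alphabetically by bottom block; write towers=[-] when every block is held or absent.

step 1 (stack(A, F)): towers=[C/B; D; E/F/A] holding=-
step 2 (unstack(B, C)): towers=[C; D; E/F/A] holding=B
step 3 (pickup(F)) [no-op]: towers=[C; D; E/F/A] holding=B
step 4 (putdown(B)): towers=[B; C; D; E/F/A] holding=-
step 5 (pickup(D)): towers=[B; C; E/F/A] holding=D
step 6 (stack(D, C)): towers=[B; C/D; E/F/A] holding=-

towers=[B; C/D; E/F/A] holding=-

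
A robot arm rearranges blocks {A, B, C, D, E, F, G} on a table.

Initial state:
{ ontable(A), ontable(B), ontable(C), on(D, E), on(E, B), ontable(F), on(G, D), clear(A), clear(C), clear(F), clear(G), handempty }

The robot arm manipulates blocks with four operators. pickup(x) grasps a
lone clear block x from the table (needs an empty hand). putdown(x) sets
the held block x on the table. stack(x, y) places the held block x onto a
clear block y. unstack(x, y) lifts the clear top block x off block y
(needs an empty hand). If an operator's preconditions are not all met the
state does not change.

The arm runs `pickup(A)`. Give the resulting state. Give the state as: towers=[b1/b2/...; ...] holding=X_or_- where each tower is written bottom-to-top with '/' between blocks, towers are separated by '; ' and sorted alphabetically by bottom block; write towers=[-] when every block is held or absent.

towers=[B/E/D/G; C; F] holding=A

before: towers=[A; B/E/D/G; C; F] holding=-
pre[pickup(A)]: clear(A) ✓, ontable(A) ✓, handempty ✓
all met → apply pickup(A)
after:  towers=[B/E/D/G; C; F] holding=A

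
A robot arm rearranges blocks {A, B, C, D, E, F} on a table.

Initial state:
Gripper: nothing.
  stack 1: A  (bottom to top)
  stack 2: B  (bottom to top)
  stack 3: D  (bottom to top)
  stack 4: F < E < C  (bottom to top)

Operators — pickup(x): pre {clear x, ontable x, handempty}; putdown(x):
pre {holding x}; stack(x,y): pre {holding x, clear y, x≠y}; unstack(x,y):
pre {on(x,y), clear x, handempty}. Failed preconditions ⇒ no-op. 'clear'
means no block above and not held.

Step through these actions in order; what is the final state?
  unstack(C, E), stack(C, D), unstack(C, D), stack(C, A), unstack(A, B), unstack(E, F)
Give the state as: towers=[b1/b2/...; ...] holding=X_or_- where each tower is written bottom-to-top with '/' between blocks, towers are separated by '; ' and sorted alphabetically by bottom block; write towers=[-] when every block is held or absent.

step 1 (unstack(C, E)): towers=[A; B; D; F/E] holding=C
step 2 (stack(C, D)): towers=[A; B; D/C; F/E] holding=-
step 3 (unstack(C, D)): towers=[A; B; D; F/E] holding=C
step 4 (stack(C, A)): towers=[A/C; B; D; F/E] holding=-
step 5 (unstack(A, B)) [no-op]: towers=[A/C; B; D; F/E] holding=-
step 6 (unstack(E, F)): towers=[A/C; B; D; F] holding=E

towers=[A/C; B; D; F] holding=E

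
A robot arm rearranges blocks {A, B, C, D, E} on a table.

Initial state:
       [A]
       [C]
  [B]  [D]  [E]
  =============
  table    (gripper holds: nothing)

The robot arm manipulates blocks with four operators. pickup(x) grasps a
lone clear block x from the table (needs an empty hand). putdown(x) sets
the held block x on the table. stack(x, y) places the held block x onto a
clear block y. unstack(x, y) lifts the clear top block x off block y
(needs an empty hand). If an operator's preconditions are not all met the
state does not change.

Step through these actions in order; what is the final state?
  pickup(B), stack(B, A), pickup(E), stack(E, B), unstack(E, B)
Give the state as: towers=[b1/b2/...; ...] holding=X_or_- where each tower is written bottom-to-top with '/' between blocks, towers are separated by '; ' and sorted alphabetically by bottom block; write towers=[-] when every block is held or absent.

towers=[D/C/A/B] holding=E

step 1 (pickup(B)): towers=[D/C/A; E] holding=B
step 2 (stack(B, A)): towers=[D/C/A/B; E] holding=-
step 3 (pickup(E)): towers=[D/C/A/B] holding=E
step 4 (stack(E, B)): towers=[D/C/A/B/E] holding=-
step 5 (unstack(E, B)): towers=[D/C/A/B] holding=E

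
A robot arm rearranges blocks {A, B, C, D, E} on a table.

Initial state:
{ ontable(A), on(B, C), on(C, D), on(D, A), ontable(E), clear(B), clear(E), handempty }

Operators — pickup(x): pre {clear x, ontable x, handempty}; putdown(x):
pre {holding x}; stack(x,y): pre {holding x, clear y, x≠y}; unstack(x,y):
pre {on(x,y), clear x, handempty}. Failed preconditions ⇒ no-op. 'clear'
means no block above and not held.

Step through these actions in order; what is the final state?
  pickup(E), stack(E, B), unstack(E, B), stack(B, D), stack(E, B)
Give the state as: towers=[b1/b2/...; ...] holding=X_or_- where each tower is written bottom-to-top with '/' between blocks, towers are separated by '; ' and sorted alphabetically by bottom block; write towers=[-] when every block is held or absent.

step 1 (pickup(E)): towers=[A/D/C/B] holding=E
step 2 (stack(E, B)): towers=[A/D/C/B/E] holding=-
step 3 (unstack(E, B)): towers=[A/D/C/B] holding=E
step 4 (stack(B, D)) [no-op]: towers=[A/D/C/B] holding=E
step 5 (stack(E, B)): towers=[A/D/C/B/E] holding=-

towers=[A/D/C/B/E] holding=-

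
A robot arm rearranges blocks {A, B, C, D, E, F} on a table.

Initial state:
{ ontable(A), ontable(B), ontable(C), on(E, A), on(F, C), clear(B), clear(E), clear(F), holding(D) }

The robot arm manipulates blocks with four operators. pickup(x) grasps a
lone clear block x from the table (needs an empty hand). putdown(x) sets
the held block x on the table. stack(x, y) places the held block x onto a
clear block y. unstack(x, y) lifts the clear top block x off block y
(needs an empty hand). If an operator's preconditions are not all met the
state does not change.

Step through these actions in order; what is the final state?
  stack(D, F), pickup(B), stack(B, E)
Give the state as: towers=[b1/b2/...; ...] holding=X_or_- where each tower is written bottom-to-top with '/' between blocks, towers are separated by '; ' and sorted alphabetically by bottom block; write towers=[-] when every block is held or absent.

step 1 (stack(D, F)): towers=[A/E; B; C/F/D] holding=-
step 2 (pickup(B)): towers=[A/E; C/F/D] holding=B
step 3 (stack(B, E)): towers=[A/E/B; C/F/D] holding=-

towers=[A/E/B; C/F/D] holding=-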